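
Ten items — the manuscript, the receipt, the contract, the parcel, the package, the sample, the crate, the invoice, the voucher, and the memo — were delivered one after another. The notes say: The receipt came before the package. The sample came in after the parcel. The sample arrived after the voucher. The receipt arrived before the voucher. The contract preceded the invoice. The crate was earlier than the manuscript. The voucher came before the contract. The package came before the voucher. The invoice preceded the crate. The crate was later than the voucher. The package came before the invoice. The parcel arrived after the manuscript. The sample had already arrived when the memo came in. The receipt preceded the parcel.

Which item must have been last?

Every other item has a chain of constraints placing it before the memo, so the memo is last.

the memo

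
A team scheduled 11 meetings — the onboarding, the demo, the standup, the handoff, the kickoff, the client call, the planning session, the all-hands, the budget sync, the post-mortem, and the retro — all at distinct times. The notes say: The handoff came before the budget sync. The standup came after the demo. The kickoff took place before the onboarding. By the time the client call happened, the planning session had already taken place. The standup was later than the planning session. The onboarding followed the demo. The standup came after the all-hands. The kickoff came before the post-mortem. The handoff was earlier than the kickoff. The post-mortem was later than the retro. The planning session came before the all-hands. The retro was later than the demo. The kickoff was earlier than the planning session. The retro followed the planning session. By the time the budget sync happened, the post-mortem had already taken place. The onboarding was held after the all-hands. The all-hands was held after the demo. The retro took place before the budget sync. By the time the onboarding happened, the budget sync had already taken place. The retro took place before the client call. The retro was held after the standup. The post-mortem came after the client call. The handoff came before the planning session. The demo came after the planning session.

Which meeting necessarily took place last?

the onboarding

Every other meeting has a chain of constraints placing it before the onboarding, so the onboarding is last.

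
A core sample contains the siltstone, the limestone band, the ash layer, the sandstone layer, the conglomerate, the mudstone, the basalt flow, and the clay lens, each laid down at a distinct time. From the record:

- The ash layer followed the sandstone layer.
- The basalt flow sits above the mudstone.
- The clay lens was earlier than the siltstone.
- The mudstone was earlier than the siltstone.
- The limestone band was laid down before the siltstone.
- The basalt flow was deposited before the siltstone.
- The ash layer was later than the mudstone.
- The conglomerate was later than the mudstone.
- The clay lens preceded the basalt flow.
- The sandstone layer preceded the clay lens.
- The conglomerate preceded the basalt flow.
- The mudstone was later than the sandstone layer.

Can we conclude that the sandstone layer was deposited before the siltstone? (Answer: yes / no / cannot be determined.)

yes

Chain the constraints: the sandstone layer → the clay lens → the siltstone. Each link is directly stated, so the sandstone layer comes before the siltstone.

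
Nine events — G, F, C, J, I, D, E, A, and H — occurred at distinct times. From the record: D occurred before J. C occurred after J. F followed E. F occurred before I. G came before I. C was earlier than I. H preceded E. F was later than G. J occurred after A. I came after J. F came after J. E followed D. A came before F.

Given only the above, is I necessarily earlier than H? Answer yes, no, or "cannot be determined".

no

Tracing the constraints gives H → E → F → I, so H must come before I.
That means I cannot be before H.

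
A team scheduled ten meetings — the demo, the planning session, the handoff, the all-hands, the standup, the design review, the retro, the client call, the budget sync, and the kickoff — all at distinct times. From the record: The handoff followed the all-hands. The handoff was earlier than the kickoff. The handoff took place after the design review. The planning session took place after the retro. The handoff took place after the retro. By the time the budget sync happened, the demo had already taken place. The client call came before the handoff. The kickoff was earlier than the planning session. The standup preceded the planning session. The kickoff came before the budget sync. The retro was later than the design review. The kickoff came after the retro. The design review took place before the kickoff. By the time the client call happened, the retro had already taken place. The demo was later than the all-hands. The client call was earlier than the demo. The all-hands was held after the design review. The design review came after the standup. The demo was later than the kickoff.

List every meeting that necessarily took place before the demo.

the all-hands, the client call, the design review, the handoff, the kickoff, the retro, the standup

Directly stated before the demo: the all-hands, the client call, and the kickoff.
The design review reaches the demo via the design review → the all-hands → the demo.
The handoff reaches the demo via the handoff → the kickoff → the demo.
The retro reaches the demo via the retro → the kickoff → the demo.
Likewise the standup reaches the demo by chaining the stated constraints.
No chain forces the budget sync (or any of the others) ahead of the demo.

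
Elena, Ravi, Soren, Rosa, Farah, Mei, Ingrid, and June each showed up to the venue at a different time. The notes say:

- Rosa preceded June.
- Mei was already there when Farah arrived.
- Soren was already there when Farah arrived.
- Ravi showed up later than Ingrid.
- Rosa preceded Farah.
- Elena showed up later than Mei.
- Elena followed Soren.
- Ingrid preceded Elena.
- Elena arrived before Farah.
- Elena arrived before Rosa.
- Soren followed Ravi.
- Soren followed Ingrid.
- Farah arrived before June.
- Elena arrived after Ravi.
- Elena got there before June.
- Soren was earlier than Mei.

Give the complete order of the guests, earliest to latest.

Ingrid, Ravi, Soren, Mei, Elena, Rosa, Farah, June

The constraints fix every adjacent pair, so only one ordering works:
Ingrid → Ravi → Soren → Mei → Elena → Rosa → Farah → June.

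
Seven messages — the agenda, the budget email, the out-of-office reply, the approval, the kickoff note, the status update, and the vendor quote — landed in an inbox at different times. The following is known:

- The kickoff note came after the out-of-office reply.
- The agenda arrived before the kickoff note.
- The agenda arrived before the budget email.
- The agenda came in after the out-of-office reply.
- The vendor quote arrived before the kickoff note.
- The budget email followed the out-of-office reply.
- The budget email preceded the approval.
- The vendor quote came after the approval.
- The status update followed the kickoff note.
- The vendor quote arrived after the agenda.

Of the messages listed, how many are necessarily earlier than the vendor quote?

Directly stated before the vendor quote: the agenda and the approval.
The budget email reaches the vendor quote via the budget email → the approval → the vendor quote.
The out-of-office reply reaches the vendor quote via the out-of-office reply → the agenda → the vendor quote.
No chain forces the status update (or any of the others) ahead of the vendor quote.
That's the agenda, the approval, the budget email, and the out-of-office reply — 4 in all.

4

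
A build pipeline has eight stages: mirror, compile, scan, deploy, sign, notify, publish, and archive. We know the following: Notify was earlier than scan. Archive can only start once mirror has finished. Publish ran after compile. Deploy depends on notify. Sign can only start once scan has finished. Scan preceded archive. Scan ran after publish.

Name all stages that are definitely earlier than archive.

compile, mirror, notify, publish, scan

Directly stated before archive: mirror and scan.
Compile reaches archive via compile → publish → scan → archive.
Notify reaches archive via notify → scan → archive.
Publish reaches archive via publish → scan → archive.
No chain forces deploy (or any of the others) ahead of archive.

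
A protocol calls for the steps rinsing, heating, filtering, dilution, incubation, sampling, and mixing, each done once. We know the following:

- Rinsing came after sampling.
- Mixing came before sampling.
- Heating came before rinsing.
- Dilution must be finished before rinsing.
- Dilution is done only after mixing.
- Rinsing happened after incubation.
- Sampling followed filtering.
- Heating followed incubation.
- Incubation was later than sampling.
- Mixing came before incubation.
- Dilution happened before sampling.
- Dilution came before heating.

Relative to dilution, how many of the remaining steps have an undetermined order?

1

Forced before dilution: mixing; forced after dilution: heating, incubation, rinsing, and sampling.
That leaves filtering with no forced order relative to dilution — 1.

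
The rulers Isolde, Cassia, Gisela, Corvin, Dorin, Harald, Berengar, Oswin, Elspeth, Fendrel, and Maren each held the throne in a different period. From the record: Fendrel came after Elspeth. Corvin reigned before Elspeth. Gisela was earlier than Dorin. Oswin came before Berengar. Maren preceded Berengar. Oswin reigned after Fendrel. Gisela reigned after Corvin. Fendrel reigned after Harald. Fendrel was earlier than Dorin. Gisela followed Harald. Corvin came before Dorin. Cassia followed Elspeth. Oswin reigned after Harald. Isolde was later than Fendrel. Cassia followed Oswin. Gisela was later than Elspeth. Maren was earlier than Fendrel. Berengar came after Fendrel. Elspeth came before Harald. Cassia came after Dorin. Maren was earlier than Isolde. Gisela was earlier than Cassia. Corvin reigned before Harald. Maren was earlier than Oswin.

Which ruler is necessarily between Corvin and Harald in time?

Elspeth

Tracing the constraints gives Corvin → Elspeth → Harald, so Elspeth sits after Corvin and before Harald.
No other ruler is forced both after Corvin and before Harald.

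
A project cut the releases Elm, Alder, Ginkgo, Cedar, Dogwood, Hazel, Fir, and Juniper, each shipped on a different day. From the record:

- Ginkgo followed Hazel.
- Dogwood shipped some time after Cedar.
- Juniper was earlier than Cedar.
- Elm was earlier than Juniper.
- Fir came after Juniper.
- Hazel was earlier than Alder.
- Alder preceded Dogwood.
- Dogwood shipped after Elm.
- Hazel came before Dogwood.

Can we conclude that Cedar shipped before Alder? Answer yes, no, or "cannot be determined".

cannot be determined

No chain of stated constraints runs from Cedar to Alder, and none runs from Alder to Cedar either.
So the relative order of Cedar and Alder is not fixed by the given facts.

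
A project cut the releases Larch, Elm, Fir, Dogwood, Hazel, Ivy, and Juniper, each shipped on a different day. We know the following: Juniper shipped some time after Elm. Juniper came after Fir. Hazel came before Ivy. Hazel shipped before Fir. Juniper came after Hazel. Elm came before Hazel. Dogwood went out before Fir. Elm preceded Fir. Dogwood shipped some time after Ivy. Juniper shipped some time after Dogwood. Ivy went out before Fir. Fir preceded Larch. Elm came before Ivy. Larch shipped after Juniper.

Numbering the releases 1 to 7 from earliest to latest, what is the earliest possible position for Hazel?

Elm must come before Hazel — 1 forced predecessor.
Nothing else is forced ahead of Hazel, so its earliest slot is position 1 + 1 = 2.

2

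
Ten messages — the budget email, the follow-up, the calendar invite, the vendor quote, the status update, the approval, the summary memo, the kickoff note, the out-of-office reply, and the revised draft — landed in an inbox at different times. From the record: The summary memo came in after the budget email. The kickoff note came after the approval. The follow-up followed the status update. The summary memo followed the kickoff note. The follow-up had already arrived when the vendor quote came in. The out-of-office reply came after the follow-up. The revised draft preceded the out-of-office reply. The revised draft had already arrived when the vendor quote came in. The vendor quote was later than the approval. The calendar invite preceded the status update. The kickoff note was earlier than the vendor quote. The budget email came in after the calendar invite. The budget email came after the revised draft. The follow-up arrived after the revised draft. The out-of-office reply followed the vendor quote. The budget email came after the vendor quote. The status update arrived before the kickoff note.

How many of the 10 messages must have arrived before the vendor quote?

6

Directly stated before the vendor quote: the approval, the follow-up, the kickoff note, and the revised draft.
The calendar invite reaches the vendor quote via the calendar invite → the status update → the kickoff note → the vendor quote.
The status update reaches the vendor quote via the status update → the kickoff note → the vendor quote.
That's the approval, the calendar invite, the follow-up, the kickoff note, the revised draft, and the status update — 6 in all.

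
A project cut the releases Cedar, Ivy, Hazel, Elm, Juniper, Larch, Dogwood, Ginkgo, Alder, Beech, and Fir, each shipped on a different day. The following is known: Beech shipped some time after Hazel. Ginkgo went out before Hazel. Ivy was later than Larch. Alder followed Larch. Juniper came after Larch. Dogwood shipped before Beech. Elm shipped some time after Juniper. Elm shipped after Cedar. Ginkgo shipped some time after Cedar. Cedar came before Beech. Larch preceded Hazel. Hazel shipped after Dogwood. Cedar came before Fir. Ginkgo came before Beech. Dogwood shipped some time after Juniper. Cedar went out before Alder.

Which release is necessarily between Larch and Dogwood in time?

Tracing the constraints gives Larch → Juniper → Dogwood, so Juniper sits after Larch and before Dogwood.
No other release is forced both after Larch and before Dogwood.

Juniper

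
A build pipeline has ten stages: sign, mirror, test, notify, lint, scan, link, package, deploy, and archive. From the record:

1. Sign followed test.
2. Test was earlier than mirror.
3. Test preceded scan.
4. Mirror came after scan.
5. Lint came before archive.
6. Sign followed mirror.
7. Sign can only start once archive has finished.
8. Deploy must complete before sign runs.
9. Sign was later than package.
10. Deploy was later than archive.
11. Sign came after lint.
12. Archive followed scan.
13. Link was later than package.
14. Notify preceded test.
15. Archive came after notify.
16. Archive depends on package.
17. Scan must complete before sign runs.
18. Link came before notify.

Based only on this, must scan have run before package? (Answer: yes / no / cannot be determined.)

Tracing the constraints gives package → link → notify → test → scan, so package must come before scan.
That means scan cannot be before package.

no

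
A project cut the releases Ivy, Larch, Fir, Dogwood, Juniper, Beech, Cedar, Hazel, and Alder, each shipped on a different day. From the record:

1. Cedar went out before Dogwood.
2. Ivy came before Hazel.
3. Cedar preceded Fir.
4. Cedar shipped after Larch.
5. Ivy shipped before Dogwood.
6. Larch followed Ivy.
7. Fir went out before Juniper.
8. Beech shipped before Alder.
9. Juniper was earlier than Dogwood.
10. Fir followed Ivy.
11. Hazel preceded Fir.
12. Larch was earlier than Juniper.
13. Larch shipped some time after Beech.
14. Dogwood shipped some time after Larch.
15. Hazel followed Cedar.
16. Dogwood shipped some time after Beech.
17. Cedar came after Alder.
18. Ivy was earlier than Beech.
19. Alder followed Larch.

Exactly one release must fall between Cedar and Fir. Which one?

Hazel

Tracing the constraints gives Cedar → Hazel → Fir, so Hazel sits after Cedar and before Fir.
No other release is forced both after Cedar and before Fir.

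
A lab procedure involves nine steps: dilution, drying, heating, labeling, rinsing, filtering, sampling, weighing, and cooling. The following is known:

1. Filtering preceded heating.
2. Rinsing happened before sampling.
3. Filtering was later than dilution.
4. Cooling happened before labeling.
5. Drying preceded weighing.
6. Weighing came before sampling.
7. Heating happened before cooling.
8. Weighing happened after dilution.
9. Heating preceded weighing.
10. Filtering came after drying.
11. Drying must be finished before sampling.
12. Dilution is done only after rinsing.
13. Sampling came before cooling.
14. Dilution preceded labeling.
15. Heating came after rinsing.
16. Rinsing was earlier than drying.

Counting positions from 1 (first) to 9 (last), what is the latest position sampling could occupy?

7

Sampling must come before cooling and labeling — 2 steps forced after it.
Everything else can be placed before sampling in some valid order, so sampling can sit as late as position 9 − 2 = 7.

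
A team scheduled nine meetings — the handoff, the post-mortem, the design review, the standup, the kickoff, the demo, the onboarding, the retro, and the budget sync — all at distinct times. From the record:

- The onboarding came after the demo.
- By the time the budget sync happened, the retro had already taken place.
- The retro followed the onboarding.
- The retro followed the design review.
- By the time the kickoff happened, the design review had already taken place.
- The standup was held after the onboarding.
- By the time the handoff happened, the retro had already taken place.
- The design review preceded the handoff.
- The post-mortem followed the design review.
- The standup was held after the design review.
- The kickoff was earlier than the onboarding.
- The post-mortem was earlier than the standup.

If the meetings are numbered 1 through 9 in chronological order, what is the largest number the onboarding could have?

The onboarding must come before the budget sync, the handoff, the retro, and the standup — 4 meetings forced after it.
Everything else can be placed before the onboarding in some valid order, so the onboarding can sit as late as position 9 − 4 = 5.

5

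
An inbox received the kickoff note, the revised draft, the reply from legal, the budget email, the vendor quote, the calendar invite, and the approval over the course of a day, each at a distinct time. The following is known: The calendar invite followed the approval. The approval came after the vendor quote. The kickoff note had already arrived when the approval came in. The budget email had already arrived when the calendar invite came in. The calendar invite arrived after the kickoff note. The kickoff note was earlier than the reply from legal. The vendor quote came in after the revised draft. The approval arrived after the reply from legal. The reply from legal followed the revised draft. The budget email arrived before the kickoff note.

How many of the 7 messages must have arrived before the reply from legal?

Directly stated before the reply from legal: the kickoff note and the revised draft.
The budget email reaches the reply from legal via the budget email → the kickoff note → the reply from legal.
That's the budget email, the kickoff note, and the revised draft — 3 in all.

3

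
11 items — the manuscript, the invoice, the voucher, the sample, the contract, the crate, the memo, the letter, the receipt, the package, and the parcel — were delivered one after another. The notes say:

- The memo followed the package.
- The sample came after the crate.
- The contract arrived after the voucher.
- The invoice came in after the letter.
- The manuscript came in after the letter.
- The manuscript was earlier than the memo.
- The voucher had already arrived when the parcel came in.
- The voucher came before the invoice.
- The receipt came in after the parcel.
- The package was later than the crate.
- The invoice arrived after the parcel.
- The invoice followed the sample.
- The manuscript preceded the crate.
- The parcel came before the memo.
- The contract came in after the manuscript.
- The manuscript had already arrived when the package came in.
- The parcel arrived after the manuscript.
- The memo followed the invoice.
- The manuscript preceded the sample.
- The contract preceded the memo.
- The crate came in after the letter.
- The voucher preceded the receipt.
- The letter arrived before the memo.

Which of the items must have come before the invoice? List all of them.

Directly stated before the invoice: the letter, the parcel, the sample, and the voucher.
The crate reaches the invoice via the crate → the sample → the invoice.
The manuscript reaches the invoice via the manuscript → the parcel → the invoice.

the crate, the letter, the manuscript, the parcel, the sample, the voucher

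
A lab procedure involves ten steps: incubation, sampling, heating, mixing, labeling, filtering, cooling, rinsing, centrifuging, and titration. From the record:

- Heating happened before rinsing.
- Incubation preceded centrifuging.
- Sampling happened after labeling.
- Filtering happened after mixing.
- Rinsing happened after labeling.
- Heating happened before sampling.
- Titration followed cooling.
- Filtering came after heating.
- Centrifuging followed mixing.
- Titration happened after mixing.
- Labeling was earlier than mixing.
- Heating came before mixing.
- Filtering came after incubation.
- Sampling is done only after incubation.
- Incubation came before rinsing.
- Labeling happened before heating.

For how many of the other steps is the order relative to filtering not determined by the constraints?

5

Forced before filtering: heating, incubation, labeling, and mixing.
That leaves centrifuging, cooling, rinsing, sampling, and titration with no forced order relative to filtering — 5.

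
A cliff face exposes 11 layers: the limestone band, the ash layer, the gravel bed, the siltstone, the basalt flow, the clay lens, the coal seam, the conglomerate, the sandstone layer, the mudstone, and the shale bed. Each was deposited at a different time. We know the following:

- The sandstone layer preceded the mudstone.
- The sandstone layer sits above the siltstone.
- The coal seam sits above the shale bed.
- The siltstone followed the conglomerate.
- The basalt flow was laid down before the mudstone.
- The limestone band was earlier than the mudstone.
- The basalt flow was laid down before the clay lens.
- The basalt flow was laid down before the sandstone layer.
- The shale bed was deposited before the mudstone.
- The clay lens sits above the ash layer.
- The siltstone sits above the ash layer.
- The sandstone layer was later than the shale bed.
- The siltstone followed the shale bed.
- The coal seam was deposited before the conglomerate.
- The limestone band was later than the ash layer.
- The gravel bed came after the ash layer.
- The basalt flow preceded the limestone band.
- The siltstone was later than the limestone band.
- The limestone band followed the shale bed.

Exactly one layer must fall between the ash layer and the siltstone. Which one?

Tracing the constraints gives the ash layer → the limestone band → the siltstone, so the limestone band sits after the ash layer and before the siltstone.
No other layer is forced both after the ash layer and before the siltstone.

the limestone band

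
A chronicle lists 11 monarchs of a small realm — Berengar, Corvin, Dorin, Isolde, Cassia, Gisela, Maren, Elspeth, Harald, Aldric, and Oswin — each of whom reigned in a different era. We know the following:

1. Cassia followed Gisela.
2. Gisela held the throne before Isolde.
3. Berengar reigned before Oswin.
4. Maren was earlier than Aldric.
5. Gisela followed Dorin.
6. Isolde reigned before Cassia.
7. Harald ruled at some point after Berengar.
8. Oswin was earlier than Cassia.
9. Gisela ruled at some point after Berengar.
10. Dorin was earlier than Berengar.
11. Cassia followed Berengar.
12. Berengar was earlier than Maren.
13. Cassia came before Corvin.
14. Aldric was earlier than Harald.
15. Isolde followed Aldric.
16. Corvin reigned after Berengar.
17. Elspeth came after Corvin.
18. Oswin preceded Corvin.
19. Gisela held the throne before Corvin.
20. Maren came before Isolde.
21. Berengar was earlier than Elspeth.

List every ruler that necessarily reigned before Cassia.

Aldric, Berengar, Dorin, Gisela, Isolde, Maren, Oswin

Directly stated before Cassia: Berengar, Gisela, Isolde, and Oswin.
Aldric reaches Cassia via Aldric → Isolde → Cassia.
Dorin reaches Cassia via Dorin → Berengar → Cassia.
Maren reaches Cassia via Maren → Isolde → Cassia.
No chain forces Elspeth (or any of the others) ahead of Cassia.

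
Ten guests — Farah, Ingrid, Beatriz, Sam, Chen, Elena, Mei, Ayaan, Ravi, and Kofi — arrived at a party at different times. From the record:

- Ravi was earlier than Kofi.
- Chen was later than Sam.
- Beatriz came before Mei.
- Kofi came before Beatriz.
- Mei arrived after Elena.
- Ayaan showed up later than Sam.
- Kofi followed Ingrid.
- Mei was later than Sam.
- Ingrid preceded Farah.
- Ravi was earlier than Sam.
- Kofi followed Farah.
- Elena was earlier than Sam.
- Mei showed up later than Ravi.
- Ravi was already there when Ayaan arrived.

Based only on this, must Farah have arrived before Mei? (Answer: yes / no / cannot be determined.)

Chain the constraints: Farah → Kofi → Beatriz → Mei. Each link is directly stated, so Farah comes before Mei.

yes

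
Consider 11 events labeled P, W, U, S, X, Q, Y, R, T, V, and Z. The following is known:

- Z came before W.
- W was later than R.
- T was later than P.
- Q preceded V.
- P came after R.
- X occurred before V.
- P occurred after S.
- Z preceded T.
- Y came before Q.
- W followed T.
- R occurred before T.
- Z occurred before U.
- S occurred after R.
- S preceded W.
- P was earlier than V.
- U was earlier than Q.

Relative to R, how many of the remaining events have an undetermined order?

Forced after R: P, S, T, V, and W.
That leaves Q, U, X, Y, and Z with no forced order relative to R — 5.

5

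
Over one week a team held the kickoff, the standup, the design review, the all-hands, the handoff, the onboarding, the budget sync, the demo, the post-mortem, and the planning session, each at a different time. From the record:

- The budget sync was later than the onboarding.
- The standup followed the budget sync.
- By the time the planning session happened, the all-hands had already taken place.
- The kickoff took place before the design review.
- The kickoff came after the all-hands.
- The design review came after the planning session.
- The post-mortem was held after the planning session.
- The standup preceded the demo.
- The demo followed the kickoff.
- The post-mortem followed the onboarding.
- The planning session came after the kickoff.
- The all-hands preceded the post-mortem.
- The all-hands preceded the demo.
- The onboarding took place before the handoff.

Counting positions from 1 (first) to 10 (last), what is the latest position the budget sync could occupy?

The budget sync must come before the demo and the standup — 2 meetings forced after it.
Everything else can be placed before the budget sync in some valid order, so the budget sync can sit as late as position 10 − 2 = 8.

8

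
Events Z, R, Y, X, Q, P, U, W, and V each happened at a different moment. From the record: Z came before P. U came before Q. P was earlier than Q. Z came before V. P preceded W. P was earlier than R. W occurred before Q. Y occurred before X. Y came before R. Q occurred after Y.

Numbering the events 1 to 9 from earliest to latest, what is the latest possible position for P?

P must come before Q, R, and W — 3 events forced after it.
Everything else can be placed before P in some valid order, so P can sit as late as position 9 − 3 = 6.

6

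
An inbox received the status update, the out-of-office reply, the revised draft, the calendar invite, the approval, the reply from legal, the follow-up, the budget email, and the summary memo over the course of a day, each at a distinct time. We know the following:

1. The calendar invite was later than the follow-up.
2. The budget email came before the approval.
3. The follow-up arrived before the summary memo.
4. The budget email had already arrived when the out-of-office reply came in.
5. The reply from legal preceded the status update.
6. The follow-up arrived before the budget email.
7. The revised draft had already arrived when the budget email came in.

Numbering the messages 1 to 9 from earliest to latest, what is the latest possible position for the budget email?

7

The budget email must come before the approval and the out-of-office reply — 2 messages forced after it.
Everything else can be placed before the budget email in some valid order, so the budget email can sit as late as position 9 − 2 = 7.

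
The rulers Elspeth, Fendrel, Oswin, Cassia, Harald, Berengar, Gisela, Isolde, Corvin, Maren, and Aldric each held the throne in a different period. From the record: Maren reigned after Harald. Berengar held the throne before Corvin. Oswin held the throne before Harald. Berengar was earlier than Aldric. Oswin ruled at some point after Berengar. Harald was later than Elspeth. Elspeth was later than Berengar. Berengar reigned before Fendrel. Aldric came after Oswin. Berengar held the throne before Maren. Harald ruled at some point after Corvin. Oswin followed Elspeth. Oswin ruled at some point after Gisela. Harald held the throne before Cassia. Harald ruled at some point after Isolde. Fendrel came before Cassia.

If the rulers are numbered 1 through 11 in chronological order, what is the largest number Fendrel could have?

10

Fendrel must come before Cassia — 1 ruler forced after them.
Everything else can be placed before Fendrel in some valid order, so Fendrel can sit as late as position 11 − 1 = 10.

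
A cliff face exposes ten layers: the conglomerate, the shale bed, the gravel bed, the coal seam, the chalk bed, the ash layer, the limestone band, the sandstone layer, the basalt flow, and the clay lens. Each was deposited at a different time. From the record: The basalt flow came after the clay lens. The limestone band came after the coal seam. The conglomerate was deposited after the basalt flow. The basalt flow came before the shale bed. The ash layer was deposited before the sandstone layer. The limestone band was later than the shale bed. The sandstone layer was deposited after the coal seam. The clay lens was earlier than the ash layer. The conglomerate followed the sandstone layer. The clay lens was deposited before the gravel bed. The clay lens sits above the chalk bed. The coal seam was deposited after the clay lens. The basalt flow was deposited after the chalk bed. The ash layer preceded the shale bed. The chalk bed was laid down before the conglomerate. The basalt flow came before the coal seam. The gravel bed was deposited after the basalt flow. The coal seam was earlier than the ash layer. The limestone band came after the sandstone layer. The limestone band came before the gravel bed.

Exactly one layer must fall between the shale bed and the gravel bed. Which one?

the limestone band

Tracing the constraints gives the shale bed → the limestone band → the gravel bed, so the limestone band sits after the shale bed and before the gravel bed.
No other layer is forced both after the shale bed and before the gravel bed.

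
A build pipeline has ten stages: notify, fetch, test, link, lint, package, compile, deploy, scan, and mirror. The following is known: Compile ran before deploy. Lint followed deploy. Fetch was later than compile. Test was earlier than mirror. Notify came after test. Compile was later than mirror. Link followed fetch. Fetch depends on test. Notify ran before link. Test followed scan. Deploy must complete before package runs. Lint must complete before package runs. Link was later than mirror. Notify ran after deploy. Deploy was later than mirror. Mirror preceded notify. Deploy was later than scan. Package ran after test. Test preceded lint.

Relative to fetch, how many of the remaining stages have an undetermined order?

Forced before fetch: compile, mirror, scan, and test; forced after fetch: link.
That leaves deploy, lint, notify, and package with no forced order relative to fetch — 4.

4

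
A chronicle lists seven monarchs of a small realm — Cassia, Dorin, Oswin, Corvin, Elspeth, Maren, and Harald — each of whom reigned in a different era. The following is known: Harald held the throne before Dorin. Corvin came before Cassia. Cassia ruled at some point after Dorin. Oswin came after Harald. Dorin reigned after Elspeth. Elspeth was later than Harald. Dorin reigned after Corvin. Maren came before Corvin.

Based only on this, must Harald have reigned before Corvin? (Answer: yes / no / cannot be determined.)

cannot be determined

No chain of stated constraints runs from Harald to Corvin, and none runs from Corvin to Harald either.
So the relative order of Harald and Corvin is not fixed by the given facts.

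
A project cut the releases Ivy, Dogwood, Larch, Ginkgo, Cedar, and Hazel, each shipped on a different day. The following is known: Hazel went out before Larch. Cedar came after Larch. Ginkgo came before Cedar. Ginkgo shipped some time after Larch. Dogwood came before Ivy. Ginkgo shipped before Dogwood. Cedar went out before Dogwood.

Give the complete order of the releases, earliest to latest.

Hazel, Larch, Ginkgo, Cedar, Dogwood, Ivy

The constraints fix every adjacent pair, so only one ordering works:
Hazel → Larch → Ginkgo → Cedar → Dogwood → Ivy.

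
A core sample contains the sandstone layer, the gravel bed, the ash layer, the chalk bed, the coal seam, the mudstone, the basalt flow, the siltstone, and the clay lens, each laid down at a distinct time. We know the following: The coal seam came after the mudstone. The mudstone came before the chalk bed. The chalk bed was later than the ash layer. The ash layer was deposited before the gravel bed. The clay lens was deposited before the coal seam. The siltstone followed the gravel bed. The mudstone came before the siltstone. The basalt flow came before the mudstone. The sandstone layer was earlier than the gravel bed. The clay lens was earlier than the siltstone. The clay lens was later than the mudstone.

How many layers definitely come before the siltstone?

6

Directly stated before the siltstone: the clay lens, the gravel bed, and the mudstone.
The ash layer reaches the siltstone via the ash layer → the gravel bed → the siltstone.
The basalt flow reaches the siltstone via the basalt flow → the mudstone → the siltstone.
The sandstone layer reaches the siltstone via the sandstone layer → the gravel bed → the siltstone.
No chain forces the coal seam (or any of the others) ahead of the siltstone.
That's the ash layer, the basalt flow, the clay lens, the gravel bed, the mudstone, and the sandstone layer — 6 in all.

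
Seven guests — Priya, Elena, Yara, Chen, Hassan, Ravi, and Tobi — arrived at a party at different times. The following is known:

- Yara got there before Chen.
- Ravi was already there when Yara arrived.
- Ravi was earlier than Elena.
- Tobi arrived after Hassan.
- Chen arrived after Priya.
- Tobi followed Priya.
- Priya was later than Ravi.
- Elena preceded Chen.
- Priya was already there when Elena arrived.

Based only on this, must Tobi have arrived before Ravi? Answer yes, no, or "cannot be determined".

no

Tracing the constraints gives Ravi → Priya → Tobi, so Ravi must come before Tobi.
That means Tobi cannot be before Ravi.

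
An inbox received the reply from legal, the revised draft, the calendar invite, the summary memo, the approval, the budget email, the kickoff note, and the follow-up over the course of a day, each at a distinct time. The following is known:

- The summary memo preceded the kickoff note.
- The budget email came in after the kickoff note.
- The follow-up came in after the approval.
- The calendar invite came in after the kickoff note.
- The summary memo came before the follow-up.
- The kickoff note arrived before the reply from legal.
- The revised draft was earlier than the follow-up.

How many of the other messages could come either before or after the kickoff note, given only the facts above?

3

Forced before the kickoff note: the summary memo; forced after the kickoff note: the budget email, the calendar invite, and the reply from legal.
That leaves the approval, the follow-up, and the revised draft with no forced order relative to the kickoff note — 3.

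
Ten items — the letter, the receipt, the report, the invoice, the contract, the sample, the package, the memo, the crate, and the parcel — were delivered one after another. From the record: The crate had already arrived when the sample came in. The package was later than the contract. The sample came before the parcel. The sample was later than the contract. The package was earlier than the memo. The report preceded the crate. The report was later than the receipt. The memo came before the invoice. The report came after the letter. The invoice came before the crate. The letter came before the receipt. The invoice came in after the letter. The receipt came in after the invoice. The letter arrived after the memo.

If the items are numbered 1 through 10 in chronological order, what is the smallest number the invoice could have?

5

The contract, the letter, the memo, and the package must all come before the invoice — 4 forced predecessors.
Nothing else is forced ahead of the invoice, so its earliest slot is position 4 + 1 = 5.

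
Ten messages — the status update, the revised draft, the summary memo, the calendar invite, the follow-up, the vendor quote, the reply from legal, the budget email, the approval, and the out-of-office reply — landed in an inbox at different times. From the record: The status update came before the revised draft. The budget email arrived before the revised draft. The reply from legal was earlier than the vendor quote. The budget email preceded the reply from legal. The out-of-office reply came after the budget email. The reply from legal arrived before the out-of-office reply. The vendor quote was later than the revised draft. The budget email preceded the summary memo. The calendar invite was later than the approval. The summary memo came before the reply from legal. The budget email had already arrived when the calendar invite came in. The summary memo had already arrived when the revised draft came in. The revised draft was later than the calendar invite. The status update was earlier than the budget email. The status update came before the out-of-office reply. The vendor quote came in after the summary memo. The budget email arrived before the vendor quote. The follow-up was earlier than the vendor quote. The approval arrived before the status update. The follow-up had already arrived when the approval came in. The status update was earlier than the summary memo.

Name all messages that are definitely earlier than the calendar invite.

the approval, the budget email, the follow-up, the status update

Directly stated before the calendar invite: the approval and the budget email.
The follow-up reaches the calendar invite via the follow-up → the approval → the calendar invite.
The status update reaches the calendar invite via the status update → the budget email → the calendar invite.
No chain forces the summary memo (or any of the others) ahead of the calendar invite.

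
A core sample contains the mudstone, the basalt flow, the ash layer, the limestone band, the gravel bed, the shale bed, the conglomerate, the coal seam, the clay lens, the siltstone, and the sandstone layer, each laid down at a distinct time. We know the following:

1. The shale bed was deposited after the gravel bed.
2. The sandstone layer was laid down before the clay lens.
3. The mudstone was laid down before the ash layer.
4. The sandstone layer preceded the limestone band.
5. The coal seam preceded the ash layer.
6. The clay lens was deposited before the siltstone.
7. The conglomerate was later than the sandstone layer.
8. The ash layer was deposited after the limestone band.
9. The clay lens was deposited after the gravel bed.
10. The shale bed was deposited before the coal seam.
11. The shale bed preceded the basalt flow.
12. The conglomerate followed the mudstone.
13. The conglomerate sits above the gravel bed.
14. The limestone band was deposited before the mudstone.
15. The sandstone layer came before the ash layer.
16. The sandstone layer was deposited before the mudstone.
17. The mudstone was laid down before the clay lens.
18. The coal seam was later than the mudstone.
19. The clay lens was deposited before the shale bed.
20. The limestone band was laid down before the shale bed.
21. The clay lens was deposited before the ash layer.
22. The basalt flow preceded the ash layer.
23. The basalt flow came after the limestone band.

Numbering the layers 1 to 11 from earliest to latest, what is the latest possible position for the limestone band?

The limestone band must come before the ash layer, the basalt flow, the clay lens, the coal seam, the conglomerate, the mudstone, the shale bed, and the siltstone — 8 layers forced after it.
Everything else can be placed before the limestone band in some valid order, so the limestone band can sit as late as position 11 − 8 = 3.

3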